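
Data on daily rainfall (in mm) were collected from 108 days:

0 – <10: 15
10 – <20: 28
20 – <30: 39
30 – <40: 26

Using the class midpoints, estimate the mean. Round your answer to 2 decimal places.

Midpoints: 5, 15, 25, 35
Σfm = 15×5 + 28×15 + 39×25 + 26×35 = 2380
n = Σf = 108
Mean = 2380 / 108 = 22.0370

22.04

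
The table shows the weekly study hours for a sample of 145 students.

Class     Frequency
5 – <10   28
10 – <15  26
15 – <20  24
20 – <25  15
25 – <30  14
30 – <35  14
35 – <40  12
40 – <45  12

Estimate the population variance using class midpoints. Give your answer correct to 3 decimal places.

127.936

Midpoints: 7.5, 12.5, 17.5, 22.5, 27.5, 32.5, 37.5, 42.5
n = 145, Σfm = 3092.5, mean = 21.3276
Σfm² = 84506.25
Σf(m − x̄)² = Σfm² − (Σfm)²/n = 84506.25 − 3092.5²/145 = 18550.6897
Population variance = 18550.6897 / 145 = 127.9358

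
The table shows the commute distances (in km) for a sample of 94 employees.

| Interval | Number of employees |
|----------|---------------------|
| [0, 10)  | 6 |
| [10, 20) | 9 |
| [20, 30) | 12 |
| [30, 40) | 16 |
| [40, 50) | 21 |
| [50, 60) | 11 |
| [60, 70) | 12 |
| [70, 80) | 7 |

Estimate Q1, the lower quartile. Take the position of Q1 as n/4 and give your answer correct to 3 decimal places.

27.083

Cumulative frequencies: 6, 15, 27, 43, 64, 75, 87, 94
n = 94; position = n/4 = 23.5.
This falls in the class [20, 30): L = 20, F = 15, f = 12, h = 10.
Lower quartile ≈ 20 + ((23.5 − 15) / 12) × 10 = 27.0833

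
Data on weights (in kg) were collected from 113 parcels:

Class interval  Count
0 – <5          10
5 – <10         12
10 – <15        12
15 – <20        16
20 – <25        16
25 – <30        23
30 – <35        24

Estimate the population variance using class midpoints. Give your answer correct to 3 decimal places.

95.814

Midpoints: 2.5, 7.5, 12.5, 17.5, 22.5, 27.5, 32.5
n = 113, Σfm = 2317.5, mean = 20.5088
Σfm² = 58356.25
Σf(m − x̄)² = Σfm² − (Σfm)²/n = 58356.25 − 2317.5²/113 = 10826.9912
Population variance = 10826.9912 / 113 = 95.8141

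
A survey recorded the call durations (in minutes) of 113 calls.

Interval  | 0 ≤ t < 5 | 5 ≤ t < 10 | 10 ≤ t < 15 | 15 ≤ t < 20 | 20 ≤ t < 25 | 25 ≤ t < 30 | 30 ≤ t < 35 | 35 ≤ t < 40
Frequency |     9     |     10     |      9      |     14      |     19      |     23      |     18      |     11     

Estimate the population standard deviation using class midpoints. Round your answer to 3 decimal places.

Midpoints: 2.5, 7.5, 12.5, 17.5, 22.5, 27.5, 32.5, 37.5
n = 113, Σfm = 2512.5, mean = 22.2345
Σfm² = 67806.25
Σf(m − x̄)² = Σfm² − (Σfm)²/n = 67806.25 − 2512.5²/113 = 11942.0354
Population variance = 11942.0354 / 113 = 105.6817
Standard deviation = √105.6817 = 10.2802

10.280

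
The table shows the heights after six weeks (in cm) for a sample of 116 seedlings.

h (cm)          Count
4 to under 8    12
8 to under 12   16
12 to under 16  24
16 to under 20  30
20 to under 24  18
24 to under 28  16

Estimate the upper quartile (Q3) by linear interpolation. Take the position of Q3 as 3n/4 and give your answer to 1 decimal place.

21.1

Cumulative frequencies: 12, 28, 52, 82, 100, 116
n = 116; position = 3n/4 = 87.
This falls in the class 20 to under 24: L = 20, F = 82, f = 18, h = 4.
Upper quartile ≈ 20 + ((87 − 82) / 18) × 4 = 21.1111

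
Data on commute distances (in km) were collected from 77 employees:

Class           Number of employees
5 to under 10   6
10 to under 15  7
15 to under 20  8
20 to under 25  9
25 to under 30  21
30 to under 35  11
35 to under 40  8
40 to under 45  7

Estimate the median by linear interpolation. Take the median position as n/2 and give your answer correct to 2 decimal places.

27.02

Cumulative frequencies: 6, 13, 21, 30, 51, 62, 70, 77
n = 77; position = n/2 = 38.5.
This falls in the class 25 to under 30: L = 25, F = 30, f = 21, h = 5.
Median ≈ 25 + ((38.5 − 30) / 21) × 5 = 27.0238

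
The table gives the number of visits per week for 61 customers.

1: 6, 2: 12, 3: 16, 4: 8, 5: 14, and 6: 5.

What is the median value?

3

Cumulative frequencies: 6, 18, 34, 42, 56, 61
n = 61, so the median is the value in position (n+1)/2 = 31.
Position 31 falls at value 3.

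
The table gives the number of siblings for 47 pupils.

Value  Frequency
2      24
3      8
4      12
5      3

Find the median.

Cumulative frequencies: 24, 32, 44, 47
n = 47, so the median is the value in position (n+1)/2 = 24.
Position 24 falls at value 2.

2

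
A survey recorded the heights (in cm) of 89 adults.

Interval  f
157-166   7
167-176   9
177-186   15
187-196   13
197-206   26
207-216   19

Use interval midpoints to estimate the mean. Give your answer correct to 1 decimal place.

192.6

Midpoints: 161.5, 171.5, 181.5, 191.5, 201.5, 211.5
Σfm = 7×161.5 + 9×171.5 + 15×181.5 + 13×191.5 + 26×201.5 + 19×211.5 = 17143.5
n = Σf = 89
Mean = 17143.5 / 89 = 192.6236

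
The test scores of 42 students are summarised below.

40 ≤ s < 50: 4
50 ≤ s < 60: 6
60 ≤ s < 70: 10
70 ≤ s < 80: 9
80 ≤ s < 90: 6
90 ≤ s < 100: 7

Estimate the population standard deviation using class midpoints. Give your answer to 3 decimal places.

15.379

Midpoints: 45, 55, 65, 75, 85, 95
n = 42, Σfm = 3010, mean = 71.6667
Σfm² = 225650
Σf(m − x̄)² = Σfm² − (Σfm)²/n = 225650 − 3010²/42 = 9933.3333
Population variance = 9933.3333 / 42 = 236.5079
Standard deviation = √236.5079 = 15.3788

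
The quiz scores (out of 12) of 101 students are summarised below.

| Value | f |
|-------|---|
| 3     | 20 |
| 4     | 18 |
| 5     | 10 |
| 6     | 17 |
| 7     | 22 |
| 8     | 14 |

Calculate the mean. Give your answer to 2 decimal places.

Values: 3, 4, 5, 6, 7, 8
Σfx = 20×3 + 18×4 + 10×5 + 17×6 + 22×7 + 14×8 = 550
n = Σf = 101
Mean = 550 / 101 = 5.4455

5.45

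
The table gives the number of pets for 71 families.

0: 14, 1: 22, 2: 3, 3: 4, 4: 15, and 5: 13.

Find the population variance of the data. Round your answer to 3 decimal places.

3.543

Values: 0, 1, 2, 3, 4, 5
n = 71, Σfx = 165, mean = 2.3239
Σfx² = 635
Σf(x − x̄)² = Σfx² − (Σfx)²/n = 635 − 165²/71 = 251.5493
Population variance = 251.5493 / 71 = 3.5429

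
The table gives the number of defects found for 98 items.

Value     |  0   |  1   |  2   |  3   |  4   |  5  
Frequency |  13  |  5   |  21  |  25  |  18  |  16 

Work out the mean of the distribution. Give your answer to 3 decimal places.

Values: 0, 1, 2, 3, 4, 5
Σfx = 13×0 + 5×1 + 21×2 + 25×3 + 18×4 + 16×5 = 274
n = Σf = 98
Mean = 274 / 98 = 2.7959

2.796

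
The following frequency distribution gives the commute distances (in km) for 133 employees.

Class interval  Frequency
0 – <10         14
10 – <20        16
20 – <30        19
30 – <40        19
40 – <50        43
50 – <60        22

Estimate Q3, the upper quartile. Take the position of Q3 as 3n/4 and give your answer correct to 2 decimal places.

47.38

Cumulative frequencies: 14, 30, 49, 68, 111, 133
n = 133; position = 3n/4 = 99.75.
This falls in the class 40 – <50: L = 40, F = 68, f = 43, h = 10.
Upper quartile ≈ 40 + ((99.75 − 68) / 43) × 10 = 47.3837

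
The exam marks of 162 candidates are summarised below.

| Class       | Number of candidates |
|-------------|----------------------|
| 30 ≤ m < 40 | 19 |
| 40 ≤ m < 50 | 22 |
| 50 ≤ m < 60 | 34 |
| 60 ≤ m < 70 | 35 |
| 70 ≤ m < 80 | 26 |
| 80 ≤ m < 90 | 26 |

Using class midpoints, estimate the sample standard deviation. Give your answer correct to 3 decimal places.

15.820

Midpoints: 35, 45, 55, 65, 75, 85
n = 162, Σfm = 9960, mean = 61.4815
Σfm² = 652650
Σf(m − x̄)² = Σfm² − (Σfm)²/n = 652650 − 9960²/162 = 40294.4444
Sample variance = 40294.4444 / 161 = 250.2761
Standard deviation = √250.2761 = 15.8201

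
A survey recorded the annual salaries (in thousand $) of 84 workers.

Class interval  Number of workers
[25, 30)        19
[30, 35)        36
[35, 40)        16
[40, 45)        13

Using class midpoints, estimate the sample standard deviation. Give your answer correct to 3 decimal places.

4.930

Midpoints: 27.5, 32.5, 37.5, 42.5
n = 84, Σfm = 2845, mean = 33.8690
Σfm² = 98375
Σf(m − x̄)² = Σfm² − (Σfm)²/n = 98375 − 2845²/84 = 2017.5595
Sample variance = 2017.5595 / 83 = 24.3079
Standard deviation = √24.3079 = 4.9303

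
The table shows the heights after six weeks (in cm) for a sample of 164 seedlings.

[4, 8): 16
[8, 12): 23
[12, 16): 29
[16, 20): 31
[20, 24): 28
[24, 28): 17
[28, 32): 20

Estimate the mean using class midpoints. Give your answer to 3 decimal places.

17.976

Midpoints: 6, 10, 14, 18, 22, 26, 30
Σfm = 16×6 + 23×10 + 29×14 + 31×18 + 28×22 + 17×26 + 20×30 = 2948
n = Σf = 164
Mean = 2948 / 164 = 17.9756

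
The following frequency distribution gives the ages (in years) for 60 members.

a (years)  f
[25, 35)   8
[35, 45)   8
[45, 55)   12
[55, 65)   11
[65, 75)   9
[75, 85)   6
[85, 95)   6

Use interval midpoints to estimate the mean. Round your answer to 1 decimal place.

Midpoints: 30, 40, 50, 60, 70, 80, 90
Σfm = 8×30 + 8×40 + 12×50 + 11×60 + 9×70 + 6×80 + 6×90 = 3470
n = Σf = 60
Mean = 3470 / 60 = 57.8333

57.8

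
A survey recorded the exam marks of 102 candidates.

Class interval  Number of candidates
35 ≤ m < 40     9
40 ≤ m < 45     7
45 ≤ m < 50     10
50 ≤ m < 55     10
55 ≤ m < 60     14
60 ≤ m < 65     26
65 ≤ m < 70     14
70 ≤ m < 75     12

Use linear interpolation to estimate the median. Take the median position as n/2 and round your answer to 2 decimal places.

60.19

Cumulative frequencies: 9, 16, 26, 36, 50, 76, 90, 102
n = 102; position = n/2 = 51.
This falls in the class 60 ≤ m < 65: L = 60, F = 50, f = 26, h = 5.
Median ≈ 60 + ((51 − 50) / 26) × 5 = 60.1923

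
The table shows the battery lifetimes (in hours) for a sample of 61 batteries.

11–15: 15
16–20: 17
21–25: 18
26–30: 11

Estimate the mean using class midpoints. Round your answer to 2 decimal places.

20.05

Midpoints: 13, 18, 23, 28
Σfm = 15×13 + 17×18 + 18×23 + 11×28 = 1223
n = Σf = 61
Mean = 1223 / 61 = 20.0492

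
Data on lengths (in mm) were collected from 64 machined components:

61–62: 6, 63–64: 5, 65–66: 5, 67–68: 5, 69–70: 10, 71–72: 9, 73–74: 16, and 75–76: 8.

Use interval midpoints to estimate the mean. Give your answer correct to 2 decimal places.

Midpoints: 61.5, 63.5, 65.5, 67.5, 69.5, 71.5, 73.5, 75.5
Σfm = 6×61.5 + 5×63.5 + 5×65.5 + 5×67.5 + 10×69.5 + 9×71.5 + 16×73.5 + 8×75.5 = 4470
n = Σf = 64
Mean = 4470 / 64 = 69.8438

69.84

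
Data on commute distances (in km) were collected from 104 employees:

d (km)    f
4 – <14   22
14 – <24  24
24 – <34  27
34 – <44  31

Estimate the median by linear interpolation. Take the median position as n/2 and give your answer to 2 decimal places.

Cumulative frequencies: 22, 46, 73, 104
n = 104; position = n/2 = 52.
This falls in the class 24 – <34: L = 24, F = 46, f = 27, h = 10.
Median ≈ 24 + ((52 − 46) / 27) × 10 = 26.2222

26.22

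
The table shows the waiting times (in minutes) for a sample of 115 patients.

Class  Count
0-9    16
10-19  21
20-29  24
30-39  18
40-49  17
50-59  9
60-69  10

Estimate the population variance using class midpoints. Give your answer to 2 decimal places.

325.32

Midpoints: 4.5, 14.5, 24.5, 34.5, 44.5, 54.5, 64.5
n = 115, Σfm = 3477.5, mean = 30.2391
Σfm² = 142568.75
Σf(m − x̄)² = Σfm² − (Σfm)²/n = 142568.75 − 3477.5²/115 = 37412.1739
Population variance = 37412.1739 / 115 = 325.3233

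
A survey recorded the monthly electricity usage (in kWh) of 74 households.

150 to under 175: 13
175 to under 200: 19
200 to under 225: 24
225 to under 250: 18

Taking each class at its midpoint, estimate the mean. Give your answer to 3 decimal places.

203.378

Midpoints: 162.5, 187.5, 212.5, 237.5
Σfm = 13×162.5 + 19×187.5 + 24×212.5 + 18×237.5 = 15050
n = Σf = 74
Mean = 15050 / 74 = 203.3784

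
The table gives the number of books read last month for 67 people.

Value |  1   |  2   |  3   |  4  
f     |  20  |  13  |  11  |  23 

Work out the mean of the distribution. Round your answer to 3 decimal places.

2.552

Values: 1, 2, 3, 4
Σfx = 20×1 + 13×2 + 11×3 + 23×4 = 171
n = Σf = 67
Mean = 171 / 67 = 2.5522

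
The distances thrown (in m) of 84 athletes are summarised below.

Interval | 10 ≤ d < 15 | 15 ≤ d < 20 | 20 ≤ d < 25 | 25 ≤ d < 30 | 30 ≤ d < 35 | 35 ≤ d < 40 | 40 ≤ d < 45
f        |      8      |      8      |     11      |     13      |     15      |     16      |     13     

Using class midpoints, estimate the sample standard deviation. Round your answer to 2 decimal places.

9.45

Midpoints: 12.5, 17.5, 22.5, 27.5, 32.5, 37.5, 42.5
n = 84, Σfm = 2485, mean = 29.5833
Σfm² = 80925
Σf(m − x̄)² = Σfm² − (Σfm)²/n = 80925 − 2485²/84 = 7410.4167
Sample variance = 7410.4167 / 83 = 89.2821
Standard deviation = √89.2821 = 9.4489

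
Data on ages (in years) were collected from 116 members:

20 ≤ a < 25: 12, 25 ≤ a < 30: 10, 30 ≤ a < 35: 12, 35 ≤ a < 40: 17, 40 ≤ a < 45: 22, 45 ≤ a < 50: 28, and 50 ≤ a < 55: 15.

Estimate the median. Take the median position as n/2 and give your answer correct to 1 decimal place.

41.6

Cumulative frequencies: 12, 22, 34, 51, 73, 101, 116
n = 116; position = n/2 = 58.
This falls in the class 40 ≤ a < 45: L = 40, F = 51, f = 22, h = 5.
Median ≈ 40 + ((58 − 51) / 22) × 5 = 41.5909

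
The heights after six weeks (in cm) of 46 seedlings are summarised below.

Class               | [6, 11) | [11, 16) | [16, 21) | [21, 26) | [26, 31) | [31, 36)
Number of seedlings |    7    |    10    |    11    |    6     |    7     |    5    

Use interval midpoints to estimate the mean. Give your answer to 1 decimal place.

19.7

Midpoints: 8.5, 13.5, 18.5, 23.5, 28.5, 33.5
Σfm = 7×8.5 + 10×13.5 + 11×18.5 + 6×23.5 + 7×28.5 + 5×33.5 = 906
n = Σf = 46
Mean = 906 / 46 = 19.6957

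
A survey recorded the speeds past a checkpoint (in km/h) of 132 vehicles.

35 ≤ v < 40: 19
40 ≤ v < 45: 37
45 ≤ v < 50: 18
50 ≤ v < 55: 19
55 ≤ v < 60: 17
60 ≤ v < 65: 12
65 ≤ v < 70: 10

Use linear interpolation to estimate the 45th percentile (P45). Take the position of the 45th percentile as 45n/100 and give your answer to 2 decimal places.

45.94

Cumulative frequencies: 19, 56, 74, 93, 110, 122, 132
n = 132; position = 45n/100 = 59.4.
This falls in the class 45 ≤ v < 50: L = 45, F = 56, f = 18, h = 5.
45th percentile ≈ 45 + ((59.4 − 56) / 18) × 5 = 45.9444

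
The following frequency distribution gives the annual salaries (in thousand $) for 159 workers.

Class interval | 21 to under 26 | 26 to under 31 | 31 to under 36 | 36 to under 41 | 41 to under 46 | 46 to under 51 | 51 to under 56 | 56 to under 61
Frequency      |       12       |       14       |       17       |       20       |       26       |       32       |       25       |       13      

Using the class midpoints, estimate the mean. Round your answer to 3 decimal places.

Midpoints: 23.5, 28.5, 33.5, 38.5, 43.5, 48.5, 53.5, 58.5
Σfm = 12×23.5 + 14×28.5 + 17×33.5 + 20×38.5 + 26×43.5 + 32×48.5 + 25×53.5 + 13×58.5 = 6801.5
n = Σf = 159
Mean = 6801.5 / 159 = 42.7767

42.777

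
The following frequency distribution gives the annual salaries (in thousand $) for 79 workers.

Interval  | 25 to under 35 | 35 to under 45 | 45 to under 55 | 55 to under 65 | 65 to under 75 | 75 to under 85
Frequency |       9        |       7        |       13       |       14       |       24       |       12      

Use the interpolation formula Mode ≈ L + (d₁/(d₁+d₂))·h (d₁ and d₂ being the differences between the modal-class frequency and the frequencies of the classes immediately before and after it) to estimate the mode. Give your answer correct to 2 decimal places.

69.55

Modal class: 65 to under 75 (highest frequency 24).
d₁ = 24 − 14 = 10, d₂ = 24 − 12 = 12
Mode ≈ 65 + (10/(10+12)) × 10 = 65 + 4.5455 = 69.5455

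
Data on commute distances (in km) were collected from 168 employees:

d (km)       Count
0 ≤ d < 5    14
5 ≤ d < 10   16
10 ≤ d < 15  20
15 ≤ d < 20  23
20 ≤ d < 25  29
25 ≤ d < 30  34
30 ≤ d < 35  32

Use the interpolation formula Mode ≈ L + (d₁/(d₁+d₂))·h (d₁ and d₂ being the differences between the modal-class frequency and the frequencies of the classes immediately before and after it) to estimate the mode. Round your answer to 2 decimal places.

28.57

Modal class: 25 ≤ d < 30 (highest frequency 34).
d₁ = 34 − 29 = 5, d₂ = 34 − 32 = 2
Mode ≈ 25 + (5/(5+2)) × 5 = 25 + 3.5714 = 28.5714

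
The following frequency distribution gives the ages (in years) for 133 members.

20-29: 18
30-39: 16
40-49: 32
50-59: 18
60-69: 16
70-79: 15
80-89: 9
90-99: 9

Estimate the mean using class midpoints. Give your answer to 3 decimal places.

Midpoints: 24.5, 34.5, 44.5, 54.5, 64.5, 74.5, 84.5, 94.5
Σfm = 18×24.5 + 16×34.5 + 32×44.5 + 18×54.5 + 16×64.5 + 15×74.5 + 9×84.5 + 9×94.5 = 7158.5
n = Σf = 133
Mean = 7158.5 / 133 = 53.8233

53.823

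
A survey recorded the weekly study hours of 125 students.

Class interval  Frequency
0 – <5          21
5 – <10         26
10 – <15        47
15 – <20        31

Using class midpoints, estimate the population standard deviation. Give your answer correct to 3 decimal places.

5.100

Midpoints: 2.5, 7.5, 12.5, 17.5
n = 125, Σfm = 1377.5, mean = 11.0200
Σfm² = 18431.25
Σf(m − x̄)² = Σfm² − (Σfm)²/n = 18431.25 − 1377.5²/125 = 3251.2000
Population variance = 3251.2000 / 125 = 26.0096
Standard deviation = √26.0096 = 5.1000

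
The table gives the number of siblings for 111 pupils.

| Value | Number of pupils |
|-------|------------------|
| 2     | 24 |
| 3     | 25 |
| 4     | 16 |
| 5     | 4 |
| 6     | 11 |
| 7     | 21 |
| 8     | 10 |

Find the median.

4

Cumulative frequencies: 24, 49, 65, 69, 80, 101, 111
n = 111, so the median is the value in position (n+1)/2 = 56.
Position 56 falls at value 4.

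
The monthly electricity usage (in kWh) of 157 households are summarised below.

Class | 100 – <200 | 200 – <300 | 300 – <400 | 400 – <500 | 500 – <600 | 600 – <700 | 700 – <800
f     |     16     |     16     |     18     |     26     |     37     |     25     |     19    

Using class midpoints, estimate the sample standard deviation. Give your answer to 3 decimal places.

Midpoints: 150, 250, 350, 450, 550, 650, 750
n = 157, Σfm = 75250, mean = 479.2994
Σfm² = 41272500
Σf(m − x̄)² = Σfm² − (Σfm)²/n = 41272500 − 75250²/157 = 5205222.9299
Sample variance = 5205222.9299 / 156 = 33366.8137
Standard deviation = √33366.8137 = 182.6659

182.666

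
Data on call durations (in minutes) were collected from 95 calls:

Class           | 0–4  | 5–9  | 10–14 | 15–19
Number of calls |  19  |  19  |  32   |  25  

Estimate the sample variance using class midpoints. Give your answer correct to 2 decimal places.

Midpoints: 2, 7, 12, 17
n = 95, Σfm = 980, mean = 10.3158
Σfm² = 12840
Σf(m − x̄)² = Σfm² − (Σfm)²/n = 12840 − 980²/95 = 2730.5263
Sample variance = 2730.5263 / 94 = 29.0482

29.05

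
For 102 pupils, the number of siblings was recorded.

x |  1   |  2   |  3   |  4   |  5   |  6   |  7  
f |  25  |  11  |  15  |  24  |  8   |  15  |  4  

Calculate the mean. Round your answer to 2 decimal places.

Values: 1, 2, 3, 4, 5, 6, 7
Σfx = 25×1 + 11×2 + 15×3 + 24×4 + 8×5 + 15×6 + 4×7 = 346
n = Σf = 102
Mean = 346 / 102 = 3.3922

3.39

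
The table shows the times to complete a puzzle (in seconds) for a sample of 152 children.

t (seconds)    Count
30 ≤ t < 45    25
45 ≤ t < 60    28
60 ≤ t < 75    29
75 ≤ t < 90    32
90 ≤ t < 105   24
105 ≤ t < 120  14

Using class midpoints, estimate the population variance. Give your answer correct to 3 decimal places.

Midpoints: 37.5, 52.5, 67.5, 82.5, 97.5, 112.5
n = 152, Σfm = 10920, mean = 71.8421
Σfm² = 867600
Σf(m − x̄)² = Σfm² − (Σfm)²/n = 867600 − 10920²/152 = 83084.2105
Population variance = 83084.2105 / 152 = 546.6066

546.607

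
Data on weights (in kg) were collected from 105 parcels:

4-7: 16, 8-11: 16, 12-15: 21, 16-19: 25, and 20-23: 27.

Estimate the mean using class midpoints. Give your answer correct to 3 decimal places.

14.681

Midpoints: 5.5, 9.5, 13.5, 17.5, 21.5
Σfm = 16×5.5 + 16×9.5 + 21×13.5 + 25×17.5 + 27×21.5 = 1541.5
n = Σf = 105
Mean = 1541.5 / 105 = 14.6810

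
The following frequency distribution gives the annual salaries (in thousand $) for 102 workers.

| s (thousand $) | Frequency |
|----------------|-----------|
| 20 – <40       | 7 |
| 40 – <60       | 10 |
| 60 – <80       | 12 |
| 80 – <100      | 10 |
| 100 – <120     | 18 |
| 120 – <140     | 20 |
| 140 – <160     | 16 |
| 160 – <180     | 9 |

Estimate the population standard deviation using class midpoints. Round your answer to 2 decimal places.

Midpoints: 30, 50, 70, 90, 110, 130, 150, 170
n = 102, Σfm = 10960, mean = 107.4510
Σfm² = 1347000
Σf(m − x̄)² = Σfm² − (Σfm)²/n = 1347000 − 10960²/102 = 169337.2549
Population variance = 169337.2549 / 102 = 1660.1692
Standard deviation = √1660.1692 = 40.7452

40.75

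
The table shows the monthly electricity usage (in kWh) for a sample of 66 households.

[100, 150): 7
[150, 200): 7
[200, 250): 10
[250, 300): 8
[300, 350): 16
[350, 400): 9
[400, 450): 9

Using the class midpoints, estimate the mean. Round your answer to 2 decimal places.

Midpoints: 125, 175, 225, 275, 325, 375, 425
Σfm = 7×125 + 7×175 + 10×225 + 8×275 + 16×325 + 9×375 + 9×425 = 18950
n = Σf = 66
Mean = 18950 / 66 = 287.1212

287.12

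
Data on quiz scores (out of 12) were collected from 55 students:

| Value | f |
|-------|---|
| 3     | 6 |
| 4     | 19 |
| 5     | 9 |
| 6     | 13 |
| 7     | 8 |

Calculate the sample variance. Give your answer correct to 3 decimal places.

1.628

Values: 3, 4, 5, 6, 7
n = 55, Σfx = 273, mean = 4.9636
Σfx² = 1443
Σf(x − x̄)² = Σfx² − (Σfx)²/n = 1443 − 273²/55 = 87.9273
Sample variance = 87.9273 / 54 = 1.6283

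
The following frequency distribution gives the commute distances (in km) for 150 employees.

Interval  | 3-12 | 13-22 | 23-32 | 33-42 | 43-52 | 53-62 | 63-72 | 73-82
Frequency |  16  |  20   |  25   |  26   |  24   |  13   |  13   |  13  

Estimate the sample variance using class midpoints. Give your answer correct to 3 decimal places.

432.734

Midpoints: 7.5, 17.5, 27.5, 37.5, 47.5, 57.5, 67.5, 77.5
n = 150, Σfm = 5905, mean = 39.3667
Σfm² = 296937.5
Σf(m − x̄)² = Σfm² − (Σfm)²/n = 296937.5 − 5905²/150 = 64477.3333
Sample variance = 64477.3333 / 149 = 432.7338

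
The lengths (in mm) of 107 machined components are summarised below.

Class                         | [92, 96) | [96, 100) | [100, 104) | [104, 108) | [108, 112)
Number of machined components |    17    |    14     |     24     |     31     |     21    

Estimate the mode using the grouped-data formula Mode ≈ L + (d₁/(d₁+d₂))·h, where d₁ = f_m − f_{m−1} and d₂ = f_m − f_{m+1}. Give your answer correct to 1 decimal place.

105.6

Modal class: [104, 108) (highest frequency 31).
d₁ = 31 − 24 = 7, d₂ = 31 − 21 = 10
Mode ≈ 104 + (7/(7+10)) × 4 = 104 + 1.6471 = 105.6471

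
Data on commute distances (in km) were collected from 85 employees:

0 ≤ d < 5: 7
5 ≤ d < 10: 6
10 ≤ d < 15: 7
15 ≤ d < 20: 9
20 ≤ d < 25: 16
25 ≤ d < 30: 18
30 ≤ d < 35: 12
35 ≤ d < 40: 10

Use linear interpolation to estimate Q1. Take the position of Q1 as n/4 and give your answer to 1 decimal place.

15.7

Cumulative frequencies: 7, 13, 20, 29, 45, 63, 75, 85
n = 85; position = n/4 = 21.25.
This falls in the class 15 ≤ d < 20: L = 15, F = 20, f = 9, h = 5.
Lower quartile ≈ 15 + ((21.25 − 20) / 9) × 5 = 15.6944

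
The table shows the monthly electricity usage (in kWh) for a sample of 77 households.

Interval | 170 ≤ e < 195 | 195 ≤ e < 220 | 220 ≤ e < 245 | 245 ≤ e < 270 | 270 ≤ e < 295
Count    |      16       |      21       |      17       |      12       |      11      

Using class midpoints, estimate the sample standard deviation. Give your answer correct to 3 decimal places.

Midpoints: 182.5, 207.5, 232.5, 257.5, 282.5
n = 77, Σfm = 17427.5, mean = 226.3312
Σfm² = 4029581.25
Σf(m − x̄)² = Σfm² − (Σfm)²/n = 4029581.25 − 17427.5²/77 = 85194.8052
Sample variance = 85194.8052 / 76 = 1120.9843
Standard deviation = √1120.9843 = 33.4811

33.481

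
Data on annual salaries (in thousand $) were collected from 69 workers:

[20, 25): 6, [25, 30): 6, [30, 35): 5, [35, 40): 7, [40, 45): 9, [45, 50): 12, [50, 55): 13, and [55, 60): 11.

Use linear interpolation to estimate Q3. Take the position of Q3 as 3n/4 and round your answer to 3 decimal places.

52.596

Cumulative frequencies: 6, 12, 17, 24, 33, 45, 58, 69
n = 69; position = 3n/4 = 51.75.
This falls in the class [50, 55): L = 50, F = 45, f = 13, h = 5.
Upper quartile ≈ 50 + ((51.75 − 45) / 13) × 5 = 52.5962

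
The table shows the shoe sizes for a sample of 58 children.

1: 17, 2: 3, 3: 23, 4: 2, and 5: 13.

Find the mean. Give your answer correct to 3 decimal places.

2.845

Values: 1, 2, 3, 4, 5
Σfx = 17×1 + 3×2 + 23×3 + 2×4 + 13×5 = 165
n = Σf = 58
Mean = 165 / 58 = 2.8448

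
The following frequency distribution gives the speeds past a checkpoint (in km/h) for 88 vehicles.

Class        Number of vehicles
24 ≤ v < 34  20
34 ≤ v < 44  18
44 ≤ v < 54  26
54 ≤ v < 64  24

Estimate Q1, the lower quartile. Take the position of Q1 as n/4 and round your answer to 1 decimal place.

35.1

Cumulative frequencies: 20, 38, 64, 88
n = 88; position = n/4 = 22.
This falls in the class 34 ≤ v < 44: L = 34, F = 20, f = 18, h = 10.
Lower quartile ≈ 34 + ((22 − 20) / 18) × 10 = 35.1111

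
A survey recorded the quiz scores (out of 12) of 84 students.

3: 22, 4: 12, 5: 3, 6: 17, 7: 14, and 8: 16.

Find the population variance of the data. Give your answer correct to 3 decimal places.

Values: 3, 4, 5, 6, 7, 8
n = 84, Σfx = 457, mean = 5.4405
Σfx² = 2787
Σf(x − x̄)² = Σfx² − (Σfx)²/n = 2787 − 457²/84 = 300.7024
Population variance = 300.7024 / 84 = 3.5798

3.580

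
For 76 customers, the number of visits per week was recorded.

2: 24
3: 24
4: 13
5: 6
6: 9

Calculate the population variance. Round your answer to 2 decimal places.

1.73

Values: 2, 3, 4, 5, 6
n = 76, Σfx = 256, mean = 3.3684
Σfx² = 994
Σf(x − x̄)² = Σfx² − (Σfx)²/n = 994 − 256²/76 = 131.6842
Population variance = 131.6842 / 76 = 1.7327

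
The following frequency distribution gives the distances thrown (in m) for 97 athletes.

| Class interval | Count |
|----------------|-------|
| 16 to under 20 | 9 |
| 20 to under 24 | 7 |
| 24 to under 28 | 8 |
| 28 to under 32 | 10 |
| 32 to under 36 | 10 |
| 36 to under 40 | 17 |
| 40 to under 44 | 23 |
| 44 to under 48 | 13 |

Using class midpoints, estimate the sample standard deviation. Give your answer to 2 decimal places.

Midpoints: 18, 22, 26, 30, 34, 38, 42, 46
n = 97, Σfm = 3374, mean = 34.7835
Σfm² = 124900
Σf(m − x̄)² = Σfm² − (Σfm)²/n = 124900 − 3374²/97 = 7540.4536
Sample variance = 7540.4536 / 96 = 78.5464
Standard deviation = √78.5464 = 8.8626

8.86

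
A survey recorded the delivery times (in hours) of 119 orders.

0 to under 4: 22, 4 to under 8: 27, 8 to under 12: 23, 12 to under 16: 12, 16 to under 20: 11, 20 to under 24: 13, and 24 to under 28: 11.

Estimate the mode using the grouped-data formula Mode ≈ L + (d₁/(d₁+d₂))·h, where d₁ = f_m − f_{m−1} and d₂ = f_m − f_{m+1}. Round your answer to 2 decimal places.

Modal class: 4 to under 8 (highest frequency 27).
d₁ = 27 − 22 = 5, d₂ = 27 − 23 = 4
Mode ≈ 4 + (5/(5+4)) × 4 = 4 + 2.2222 = 6.2222

6.22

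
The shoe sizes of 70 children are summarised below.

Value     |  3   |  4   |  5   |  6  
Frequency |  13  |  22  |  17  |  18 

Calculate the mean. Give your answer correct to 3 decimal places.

4.571

Values: 3, 4, 5, 6
Σfx = 13×3 + 22×4 + 17×5 + 18×6 = 320
n = Σf = 70
Mean = 320 / 70 = 4.5714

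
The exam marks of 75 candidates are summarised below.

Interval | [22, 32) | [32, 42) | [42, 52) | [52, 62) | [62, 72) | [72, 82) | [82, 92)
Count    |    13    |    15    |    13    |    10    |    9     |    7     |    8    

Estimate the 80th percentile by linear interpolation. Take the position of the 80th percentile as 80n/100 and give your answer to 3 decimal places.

72.000

Cumulative frequencies: 13, 28, 41, 51, 60, 67, 75
n = 75; position = 80n/100 = 60.
This falls in the class [62, 72): L = 62, F = 51, f = 9, h = 10.
80th percentile ≈ 62 + ((60 − 51) / 9) × 10 = 72.0000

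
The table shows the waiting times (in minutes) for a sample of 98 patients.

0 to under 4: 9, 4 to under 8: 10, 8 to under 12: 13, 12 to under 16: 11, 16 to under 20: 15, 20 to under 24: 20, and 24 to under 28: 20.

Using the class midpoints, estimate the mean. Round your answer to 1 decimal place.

16.2

Midpoints: 2, 6, 10, 14, 18, 22, 26
Σfm = 9×2 + 10×6 + 13×10 + 11×14 + 15×18 + 20×22 + 20×26 = 1592
n = Σf = 98
Mean = 1592 / 98 = 16.2449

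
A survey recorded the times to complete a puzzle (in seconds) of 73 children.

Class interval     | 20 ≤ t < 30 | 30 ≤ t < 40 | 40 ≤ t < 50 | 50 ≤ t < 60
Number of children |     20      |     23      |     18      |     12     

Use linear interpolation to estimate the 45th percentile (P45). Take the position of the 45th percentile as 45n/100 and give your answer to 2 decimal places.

35.59

Cumulative frequencies: 20, 43, 61, 73
n = 73; position = 45n/100 = 32.85.
This falls in the class 30 ≤ t < 40: L = 30, F = 20, f = 23, h = 10.
45th percentile ≈ 30 + ((32.85 − 20) / 23) × 10 = 35.5870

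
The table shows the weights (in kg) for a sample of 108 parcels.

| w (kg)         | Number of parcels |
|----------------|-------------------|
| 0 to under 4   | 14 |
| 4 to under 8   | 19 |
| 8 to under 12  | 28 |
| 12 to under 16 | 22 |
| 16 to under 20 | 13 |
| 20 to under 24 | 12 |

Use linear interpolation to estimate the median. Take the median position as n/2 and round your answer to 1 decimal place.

11.0

Cumulative frequencies: 14, 33, 61, 83, 96, 108
n = 108; position = n/2 = 54.
This falls in the class 8 to under 12: L = 8, F = 33, f = 28, h = 4.
Median ≈ 8 + ((54 − 33) / 28) × 4 = 11.0000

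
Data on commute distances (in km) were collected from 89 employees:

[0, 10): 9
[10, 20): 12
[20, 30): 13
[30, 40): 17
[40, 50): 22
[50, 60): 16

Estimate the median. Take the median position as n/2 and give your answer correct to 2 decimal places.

36.18

Cumulative frequencies: 9, 21, 34, 51, 73, 89
n = 89; position = n/2 = 44.5.
This falls in the class [30, 40): L = 30, F = 34, f = 17, h = 10.
Median ≈ 30 + ((44.5 − 34) / 17) × 10 = 36.1765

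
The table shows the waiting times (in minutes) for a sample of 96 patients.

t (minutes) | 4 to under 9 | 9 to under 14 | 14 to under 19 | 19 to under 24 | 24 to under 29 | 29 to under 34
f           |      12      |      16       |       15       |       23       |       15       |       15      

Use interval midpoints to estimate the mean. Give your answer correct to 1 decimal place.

19.5

Midpoints: 6.5, 11.5, 16.5, 21.5, 26.5, 31.5
Σfm = 12×6.5 + 16×11.5 + 15×16.5 + 23×21.5 + 15×26.5 + 15×31.5 = 1874
n = Σf = 96
Mean = 1874 / 96 = 19.5208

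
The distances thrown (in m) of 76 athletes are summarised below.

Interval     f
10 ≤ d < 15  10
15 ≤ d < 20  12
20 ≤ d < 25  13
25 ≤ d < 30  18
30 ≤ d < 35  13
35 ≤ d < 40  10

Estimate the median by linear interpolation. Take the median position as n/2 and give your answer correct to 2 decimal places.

25.83

Cumulative frequencies: 10, 22, 35, 53, 66, 76
n = 76; position = n/2 = 38.
This falls in the class 25 ≤ d < 30: L = 25, F = 35, f = 18, h = 5.
Median ≈ 25 + ((38 − 35) / 18) × 5 = 25.8333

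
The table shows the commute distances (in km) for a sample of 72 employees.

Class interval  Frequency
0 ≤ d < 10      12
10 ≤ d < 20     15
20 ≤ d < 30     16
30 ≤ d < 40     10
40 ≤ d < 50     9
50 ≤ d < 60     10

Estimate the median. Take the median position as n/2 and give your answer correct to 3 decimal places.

Cumulative frequencies: 12, 27, 43, 53, 62, 72
n = 72; position = n/2 = 36.
This falls in the class 20 ≤ d < 30: L = 20, F = 27, f = 16, h = 10.
Median ≈ 20 + ((36 − 27) / 16) × 10 = 25.6250

25.625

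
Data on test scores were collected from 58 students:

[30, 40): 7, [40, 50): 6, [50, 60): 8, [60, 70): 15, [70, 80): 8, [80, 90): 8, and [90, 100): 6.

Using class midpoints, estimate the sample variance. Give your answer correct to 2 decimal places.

331.55

Midpoints: 35, 45, 55, 65, 75, 85, 95
n = 58, Σfm = 3780, mean = 65.1724
Σfm² = 265250
Σf(m − x̄)² = Σfm² − (Σfm)²/n = 265250 − 3780²/58 = 18898.2759
Sample variance = 18898.2759 / 57 = 331.5487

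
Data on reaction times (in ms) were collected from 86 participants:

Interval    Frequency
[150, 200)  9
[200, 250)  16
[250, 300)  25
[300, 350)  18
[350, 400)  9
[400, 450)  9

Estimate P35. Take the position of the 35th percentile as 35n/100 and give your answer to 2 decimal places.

260.20

Cumulative frequencies: 9, 25, 50, 68, 77, 86
n = 86; position = 35n/100 = 30.1.
This falls in the class [250, 300): L = 250, F = 25, f = 25, h = 50.
35th percentile ≈ 250 + ((30.1 − 25) / 25) × 50 = 260.2000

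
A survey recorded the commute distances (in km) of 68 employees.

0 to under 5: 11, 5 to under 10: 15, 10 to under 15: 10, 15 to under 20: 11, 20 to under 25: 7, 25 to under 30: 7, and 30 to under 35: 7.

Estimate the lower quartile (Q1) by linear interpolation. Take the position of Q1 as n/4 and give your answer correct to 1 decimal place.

7.0

Cumulative frequencies: 11, 26, 36, 47, 54, 61, 68
n = 68; position = n/4 = 17.
This falls in the class 5 to under 10: L = 5, F = 11, f = 15, h = 5.
Lower quartile ≈ 5 + ((17 − 11) / 15) × 5 = 7.0000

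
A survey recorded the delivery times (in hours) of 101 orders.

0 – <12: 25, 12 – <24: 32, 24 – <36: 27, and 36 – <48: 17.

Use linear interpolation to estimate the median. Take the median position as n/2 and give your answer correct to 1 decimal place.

Cumulative frequencies: 25, 57, 84, 101
n = 101; position = n/2 = 50.5.
This falls in the class 12 – <24: L = 12, F = 25, f = 32, h = 12.
Median ≈ 12 + ((50.5 − 25) / 32) × 12 = 21.5625

21.6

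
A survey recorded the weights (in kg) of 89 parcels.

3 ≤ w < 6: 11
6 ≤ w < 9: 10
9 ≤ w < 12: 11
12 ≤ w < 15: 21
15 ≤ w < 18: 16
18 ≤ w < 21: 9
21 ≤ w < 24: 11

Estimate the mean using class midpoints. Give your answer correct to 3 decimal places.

Midpoints: 4.5, 7.5, 10.5, 13.5, 16.5, 19.5, 22.5
Σfm = 11×4.5 + 10×7.5 + 11×10.5 + 21×13.5 + 16×16.5 + 9×19.5 + 11×22.5 = 1210.5
n = Σf = 89
Mean = 1210.5 / 89 = 13.6011

13.601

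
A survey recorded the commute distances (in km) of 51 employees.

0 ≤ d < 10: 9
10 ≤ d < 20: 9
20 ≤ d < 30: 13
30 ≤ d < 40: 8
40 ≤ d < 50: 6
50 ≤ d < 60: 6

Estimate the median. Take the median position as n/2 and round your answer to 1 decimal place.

Cumulative frequencies: 9, 18, 31, 39, 45, 51
n = 51; position = n/2 = 25.5.
This falls in the class 20 ≤ d < 30: L = 20, F = 18, f = 13, h = 10.
Median ≈ 20 + ((25.5 − 18) / 13) × 10 = 25.7692

25.8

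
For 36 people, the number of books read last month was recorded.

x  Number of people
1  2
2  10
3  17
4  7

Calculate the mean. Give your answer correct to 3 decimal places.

Values: 1, 2, 3, 4
Σfx = 2×1 + 10×2 + 17×3 + 7×4 = 101
n = Σf = 36
Mean = 101 / 36 = 2.8056

2.806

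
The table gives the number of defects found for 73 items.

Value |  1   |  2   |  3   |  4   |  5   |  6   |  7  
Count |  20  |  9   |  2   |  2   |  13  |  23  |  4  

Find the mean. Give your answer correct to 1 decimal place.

Values: 1, 2, 3, 4, 5, 6, 7
Σfx = 20×1 + 9×2 + 2×3 + 2×4 + 13×5 + 23×6 + 4×7 = 283
n = Σf = 73
Mean = 283 / 73 = 3.8767

3.9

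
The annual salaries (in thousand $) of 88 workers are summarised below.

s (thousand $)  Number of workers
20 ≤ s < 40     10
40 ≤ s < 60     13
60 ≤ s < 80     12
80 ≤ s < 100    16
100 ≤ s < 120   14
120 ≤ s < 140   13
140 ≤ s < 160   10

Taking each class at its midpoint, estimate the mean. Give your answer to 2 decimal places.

90.45

Midpoints: 30, 50, 70, 90, 110, 130, 150
Σfm = 10×30 + 13×50 + 12×70 + 16×90 + 14×110 + 13×130 + 10×150 = 7960
n = Σf = 88
Mean = 7960 / 88 = 90.4545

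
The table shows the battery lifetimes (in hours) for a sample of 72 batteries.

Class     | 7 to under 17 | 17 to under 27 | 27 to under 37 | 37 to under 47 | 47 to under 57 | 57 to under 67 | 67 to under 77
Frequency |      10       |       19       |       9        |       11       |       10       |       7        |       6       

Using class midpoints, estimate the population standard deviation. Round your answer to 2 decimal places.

18.63

Midpoints: 12, 22, 32, 42, 52, 62, 72
n = 72, Σfm = 2674, mean = 37.1389
Σfm² = 124308
Σf(m − x̄)² = Σfm² − (Σfm)²/n = 124308 − 2674²/72 = 24998.6111
Population variance = 24998.6111 / 72 = 347.2029
Standard deviation = √347.2029 = 18.6334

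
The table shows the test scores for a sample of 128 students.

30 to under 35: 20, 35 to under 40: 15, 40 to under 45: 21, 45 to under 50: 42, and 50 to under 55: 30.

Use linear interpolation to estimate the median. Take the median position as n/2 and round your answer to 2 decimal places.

45.95

Cumulative frequencies: 20, 35, 56, 98, 128
n = 128; position = n/2 = 64.
This falls in the class 45 to under 50: L = 45, F = 56, f = 42, h = 5.
Median ≈ 45 + ((64 − 56) / 42) × 5 = 45.9524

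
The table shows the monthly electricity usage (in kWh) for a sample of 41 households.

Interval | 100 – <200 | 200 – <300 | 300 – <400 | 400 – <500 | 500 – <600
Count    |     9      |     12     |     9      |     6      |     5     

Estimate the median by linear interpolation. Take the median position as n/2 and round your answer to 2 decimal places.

Cumulative frequencies: 9, 21, 30, 36, 41
n = 41; position = n/2 = 20.5.
This falls in the class 200 – <300: L = 200, F = 9, f = 12, h = 100.
Median ≈ 200 + ((20.5 − 9) / 12) × 100 = 295.8333

295.83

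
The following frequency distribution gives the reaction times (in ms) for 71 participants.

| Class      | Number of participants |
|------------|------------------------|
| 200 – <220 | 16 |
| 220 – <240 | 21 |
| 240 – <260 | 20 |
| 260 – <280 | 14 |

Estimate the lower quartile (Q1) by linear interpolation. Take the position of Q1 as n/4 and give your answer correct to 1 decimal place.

221.7

Cumulative frequencies: 16, 37, 57, 71
n = 71; position = n/4 = 17.75.
This falls in the class 220 – <240: L = 220, F = 16, f = 21, h = 20.
Lower quartile ≈ 220 + ((17.75 − 16) / 21) × 20 = 221.6667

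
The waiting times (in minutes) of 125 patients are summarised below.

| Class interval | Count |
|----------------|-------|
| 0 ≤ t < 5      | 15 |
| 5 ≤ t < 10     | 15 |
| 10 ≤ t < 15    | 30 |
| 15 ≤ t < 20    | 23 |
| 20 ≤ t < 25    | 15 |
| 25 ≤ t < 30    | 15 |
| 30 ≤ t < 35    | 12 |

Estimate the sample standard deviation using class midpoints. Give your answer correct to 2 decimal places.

9.02

Midpoints: 2.5, 7.5, 12.5, 17.5, 22.5, 27.5, 32.5
n = 125, Σfm = 2067.5, mean = 16.5400
Σfm² = 44281.25
Σf(m − x̄)² = Σfm² − (Σfm)²/n = 44281.25 − 2067.5²/125 = 10084.8000
Sample variance = 10084.8000 / 124 = 81.3290
Standard deviation = √81.3290 = 9.0183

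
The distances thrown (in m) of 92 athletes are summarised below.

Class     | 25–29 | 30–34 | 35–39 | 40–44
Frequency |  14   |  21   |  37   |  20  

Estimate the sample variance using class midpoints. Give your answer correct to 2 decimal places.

24.14

Midpoints: 27, 32, 37, 42
n = 92, Σfm = 3259, mean = 35.4239
Σfm² = 117643
Σf(m − x̄)² = Σfm² − (Σfm)²/n = 117643 − 3259²/92 = 2196.4674
Sample variance = 2196.4674 / 91 = 24.1370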